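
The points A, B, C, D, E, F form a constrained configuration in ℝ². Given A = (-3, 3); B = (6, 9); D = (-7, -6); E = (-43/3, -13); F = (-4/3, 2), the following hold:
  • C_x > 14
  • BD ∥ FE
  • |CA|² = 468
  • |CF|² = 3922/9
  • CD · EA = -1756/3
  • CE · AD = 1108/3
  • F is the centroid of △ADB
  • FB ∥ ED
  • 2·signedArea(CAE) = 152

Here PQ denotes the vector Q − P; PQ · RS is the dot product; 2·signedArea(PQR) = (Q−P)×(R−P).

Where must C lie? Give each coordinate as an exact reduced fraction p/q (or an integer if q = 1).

1. C_x = 15  [2·signedArea(CAE) = 152 ∩ CD · EA = -1756/3]
2. C_y = 15  [2·signedArea(CAE) = 152 ∩ CD · EA = -1756/3]
   → C = (15, 15)

C = (15, 15)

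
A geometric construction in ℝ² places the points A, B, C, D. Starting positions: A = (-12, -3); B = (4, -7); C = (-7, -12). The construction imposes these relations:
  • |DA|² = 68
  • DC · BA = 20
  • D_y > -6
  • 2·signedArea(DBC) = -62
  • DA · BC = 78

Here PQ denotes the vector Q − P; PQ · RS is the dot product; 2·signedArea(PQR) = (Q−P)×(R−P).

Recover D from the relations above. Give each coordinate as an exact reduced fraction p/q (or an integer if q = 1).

1. D_x = -4  [2·signedArea(DBC) = -62 ∩ DA · BC = 78]
2. D_y = -5  [2·signedArea(DBC) = -62 ∩ DA · BC = 78]
   → D = (-4, -5)

D = (-4, -5)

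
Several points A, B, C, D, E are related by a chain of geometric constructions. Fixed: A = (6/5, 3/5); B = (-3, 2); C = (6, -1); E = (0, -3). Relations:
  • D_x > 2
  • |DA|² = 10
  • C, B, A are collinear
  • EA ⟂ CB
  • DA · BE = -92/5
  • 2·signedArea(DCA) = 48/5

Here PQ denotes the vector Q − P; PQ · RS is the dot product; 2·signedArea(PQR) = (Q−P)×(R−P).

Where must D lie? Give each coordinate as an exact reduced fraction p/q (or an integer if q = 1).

D = (3, -2)

1. D_x = 3  [2·signedArea(DCA) = 48/5 ∩ DA · BE = -92/5]
2. D_y = -2  [2·signedArea(DCA) = 48/5 ∩ DA · BE = -92/5]
   → D = (3, -2)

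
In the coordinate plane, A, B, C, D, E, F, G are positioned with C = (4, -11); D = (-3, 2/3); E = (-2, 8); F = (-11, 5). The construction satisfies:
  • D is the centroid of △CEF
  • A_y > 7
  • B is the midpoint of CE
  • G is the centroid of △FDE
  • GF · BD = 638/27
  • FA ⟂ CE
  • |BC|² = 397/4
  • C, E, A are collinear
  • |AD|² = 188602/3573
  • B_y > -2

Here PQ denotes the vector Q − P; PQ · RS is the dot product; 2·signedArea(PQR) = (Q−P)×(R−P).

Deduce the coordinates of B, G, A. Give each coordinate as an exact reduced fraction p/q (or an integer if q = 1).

1. B_x = 1  [B is the midpoint of CE]
2. B_y = -3/2  [B is the midpoint of CE]
   → B = (1, -3/2)
3. G_x = -16/3  [G is the centroid of △FDE]
4. G_y = 41/9  [G is the centroid of △FDE]
   → G = (-16/3, 41/9)
5. A_x = -776/397  [C, E, A are collinear ∩ FA ⟂ CE]
6. A_y = 3119/397  [C, E, A are collinear ∩ FA ⟂ CE]
   → A = (-776/397, 3119/397)

A = (-776/397, 3119/397)
B = (1, -3/2)
G = (-16/3, 41/9)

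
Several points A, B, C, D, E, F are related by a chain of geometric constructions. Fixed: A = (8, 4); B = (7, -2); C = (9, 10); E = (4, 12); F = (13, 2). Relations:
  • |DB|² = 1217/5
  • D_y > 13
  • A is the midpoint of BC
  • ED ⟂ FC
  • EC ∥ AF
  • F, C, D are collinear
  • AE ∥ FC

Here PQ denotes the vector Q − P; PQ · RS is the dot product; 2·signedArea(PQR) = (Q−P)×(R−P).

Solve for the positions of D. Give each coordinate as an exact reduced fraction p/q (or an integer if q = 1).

1. D_x = 36/5  [F, C, D are collinear ∩ ED ⟂ FC]
2. D_y = 68/5  [F, C, D are collinear ∩ ED ⟂ FC]
   → D = (36/5, 68/5)

D = (36/5, 68/5)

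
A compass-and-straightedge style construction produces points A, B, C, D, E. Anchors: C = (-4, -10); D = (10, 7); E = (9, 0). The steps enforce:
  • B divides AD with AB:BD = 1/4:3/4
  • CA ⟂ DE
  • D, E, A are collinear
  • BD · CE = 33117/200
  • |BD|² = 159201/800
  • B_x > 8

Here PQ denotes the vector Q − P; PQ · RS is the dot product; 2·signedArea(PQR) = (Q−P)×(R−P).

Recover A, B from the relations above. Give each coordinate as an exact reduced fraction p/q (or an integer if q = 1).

A = (367/50, -581/50)
B = (1601/200, -1393/200)

1. A_x = 367/50  [D, E, A are collinear ∩ CA ⟂ DE]
2. A_y = -581/50  [D, E, A are collinear ∩ CA ⟂ DE]
   → A = (367/50, -581/50)
3. B_x = 1601/200  [B divides AD with AB:BD = 1/4:3/4]
4. B_y = -1393/200  [B divides AD with AB:BD = 1/4:3/4]
   → B = (1601/200, -1393/200)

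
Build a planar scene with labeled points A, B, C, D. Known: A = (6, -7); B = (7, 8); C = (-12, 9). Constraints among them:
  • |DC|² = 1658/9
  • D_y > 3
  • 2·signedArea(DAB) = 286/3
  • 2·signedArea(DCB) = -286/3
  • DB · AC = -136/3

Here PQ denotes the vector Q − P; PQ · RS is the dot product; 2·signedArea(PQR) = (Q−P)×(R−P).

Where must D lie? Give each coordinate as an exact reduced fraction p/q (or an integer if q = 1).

D = (1/3, 10/3)

1. D_x = 1/3  [DB · AC = -136/3 ∩ 2·signedArea(DCB) = -286/3]
2. D_y = 10/3  [DB · AC = -136/3 ∩ 2·signedArea(DCB) = -286/3]
   → D = (1/3, 10/3)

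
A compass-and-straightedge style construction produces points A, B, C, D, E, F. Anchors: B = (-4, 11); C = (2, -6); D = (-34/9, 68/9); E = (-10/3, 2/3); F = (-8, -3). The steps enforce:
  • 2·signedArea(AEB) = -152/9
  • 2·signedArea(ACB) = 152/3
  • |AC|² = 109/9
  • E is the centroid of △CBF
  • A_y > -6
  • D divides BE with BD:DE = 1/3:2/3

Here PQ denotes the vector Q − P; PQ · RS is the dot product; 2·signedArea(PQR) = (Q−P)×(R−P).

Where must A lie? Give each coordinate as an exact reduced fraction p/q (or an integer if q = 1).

1. A_x = -4/3  [2·signedArea(ACB) = 152/3 ∩ 2·signedArea(AEB) = -152/9]
2. A_y = -5  [2·signedArea(ACB) = 152/3 ∩ 2·signedArea(AEB) = -152/9]
   → A = (-4/3, -5)

A = (-4/3, -5)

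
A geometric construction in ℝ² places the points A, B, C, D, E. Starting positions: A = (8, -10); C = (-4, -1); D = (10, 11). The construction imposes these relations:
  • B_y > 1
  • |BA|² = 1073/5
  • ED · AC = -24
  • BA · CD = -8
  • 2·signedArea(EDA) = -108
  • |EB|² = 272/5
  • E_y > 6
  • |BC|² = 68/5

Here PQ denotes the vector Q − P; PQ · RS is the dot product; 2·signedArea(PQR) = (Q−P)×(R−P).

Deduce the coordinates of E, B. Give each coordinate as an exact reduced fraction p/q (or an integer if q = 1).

1. E_x = 22/5  [2·signedArea(EDA) = -108 ∩ ED · AC = -24]
2. E_y = 31/5  [2·signedArea(EDA) = -108 ∩ ED · AC = -24]
   → E = (22/5, 31/5)
3. B_x = -6/5  [line -14·x + -12·y + 0 = 0 ∩ |EB|² = 272/5]
4. B_y = 7/5  [line -14·x + -12·y + 0 = 0 ∩ |EB|² = 272/5]
   → B = (-6/5, 7/5)

B = (-6/5, 7/5)
E = (22/5, 31/5)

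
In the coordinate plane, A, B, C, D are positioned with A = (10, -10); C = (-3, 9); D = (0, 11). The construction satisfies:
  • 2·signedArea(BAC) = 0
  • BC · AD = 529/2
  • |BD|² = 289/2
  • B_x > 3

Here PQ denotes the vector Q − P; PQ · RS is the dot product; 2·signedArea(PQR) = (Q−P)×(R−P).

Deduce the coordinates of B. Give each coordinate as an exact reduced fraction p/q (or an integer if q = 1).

B = (7/2, -1/2)

1. B_x = 7/2  [2·signedArea(BAC) = 0 ∩ BC · AD = 529/2]
2. B_y = -1/2  [2·signedArea(BAC) = 0 ∩ BC · AD = 529/2]
   → B = (7/2, -1/2)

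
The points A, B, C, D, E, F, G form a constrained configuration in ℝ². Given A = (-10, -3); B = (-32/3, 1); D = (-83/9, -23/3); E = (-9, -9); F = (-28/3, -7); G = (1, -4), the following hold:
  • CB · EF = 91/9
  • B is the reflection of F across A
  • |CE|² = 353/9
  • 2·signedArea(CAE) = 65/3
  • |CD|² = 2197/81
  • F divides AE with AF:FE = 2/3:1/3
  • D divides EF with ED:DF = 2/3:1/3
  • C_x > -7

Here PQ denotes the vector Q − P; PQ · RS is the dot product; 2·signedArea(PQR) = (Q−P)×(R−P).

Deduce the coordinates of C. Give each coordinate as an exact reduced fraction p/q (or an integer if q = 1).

C = (-19/3, -10/3)

1. C_x = -19/3  [2·signedArea(CAE) = 65/3 ∩ CB · EF = 91/9]
2. C_y = -10/3  [2·signedArea(CAE) = 65/3 ∩ CB · EF = 91/9]
   → C = (-19/3, -10/3)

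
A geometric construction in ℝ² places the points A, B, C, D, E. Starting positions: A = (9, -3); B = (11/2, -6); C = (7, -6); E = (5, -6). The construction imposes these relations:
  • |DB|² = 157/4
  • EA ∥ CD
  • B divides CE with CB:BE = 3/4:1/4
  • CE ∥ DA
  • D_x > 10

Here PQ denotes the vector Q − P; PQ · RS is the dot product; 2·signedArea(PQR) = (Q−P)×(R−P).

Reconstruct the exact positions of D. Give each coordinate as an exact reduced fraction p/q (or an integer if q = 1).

D = (11, -3)

1. D_x = 11  [CE ∥ DA ∩ EA ∥ CD]
2. D_y = -3  [CE ∥ DA ∩ EA ∥ CD]
   → D = (11, -3)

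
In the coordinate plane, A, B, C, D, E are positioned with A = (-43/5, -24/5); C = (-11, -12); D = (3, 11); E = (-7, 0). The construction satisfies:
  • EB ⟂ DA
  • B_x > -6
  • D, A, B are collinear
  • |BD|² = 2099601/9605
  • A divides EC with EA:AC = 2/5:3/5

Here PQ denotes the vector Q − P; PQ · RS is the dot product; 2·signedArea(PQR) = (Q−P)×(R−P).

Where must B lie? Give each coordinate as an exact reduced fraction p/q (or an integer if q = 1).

B = (-55227/9605, -8816/9605)

1. B_x = -55227/9605  [D, A, B are collinear ∩ EB ⟂ DA]
2. B_y = -8816/9605  [D, A, B are collinear ∩ EB ⟂ DA]
   → B = (-55227/9605, -8816/9605)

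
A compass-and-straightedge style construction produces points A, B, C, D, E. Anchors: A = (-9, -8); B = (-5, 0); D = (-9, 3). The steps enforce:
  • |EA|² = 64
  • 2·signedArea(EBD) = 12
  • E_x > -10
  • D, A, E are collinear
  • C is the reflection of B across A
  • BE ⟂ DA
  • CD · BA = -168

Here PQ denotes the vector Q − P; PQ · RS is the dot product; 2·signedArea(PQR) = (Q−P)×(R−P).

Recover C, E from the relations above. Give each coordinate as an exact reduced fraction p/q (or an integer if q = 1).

1. C_x = -13  [C is the reflection of B across A]
2. C_y = -16  [C is the reflection of B across A]
   → C = (-13, -16)
3. E_x = -9  [D, A, E are collinear ∩ BE ⟂ DA]
4. E_y = 0  [D, A, E are collinear ∩ BE ⟂ DA]
   → E = (-9, 0)

C = (-13, -16)
E = (-9, 0)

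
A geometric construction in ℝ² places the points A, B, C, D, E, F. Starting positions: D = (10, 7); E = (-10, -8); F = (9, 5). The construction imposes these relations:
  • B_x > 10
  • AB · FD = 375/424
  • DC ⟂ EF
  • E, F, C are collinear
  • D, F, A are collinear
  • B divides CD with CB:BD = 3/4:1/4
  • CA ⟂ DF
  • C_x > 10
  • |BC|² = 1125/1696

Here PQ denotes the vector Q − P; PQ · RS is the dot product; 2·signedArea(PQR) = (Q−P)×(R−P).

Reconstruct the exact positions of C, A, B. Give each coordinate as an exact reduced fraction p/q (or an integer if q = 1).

A = (1035/106, 346/53)
B = (4305/424, 2873/424)
C = (1125/106, 647/106)

1. C_x = 1125/106  [E, F, C are collinear ∩ DC ⟂ EF]
2. C_y = 647/106  [E, F, C are collinear ∩ DC ⟂ EF]
   → C = (1125/106, 647/106)
3. A_x = 1035/106  [D, F, A are collinear ∩ CA ⟂ DF]
4. A_y = 346/53  [D, F, A are collinear ∩ CA ⟂ DF]
   → A = (1035/106, 346/53)
5. B_x = 4305/424  [B divides CD with CB:BD = 3/4:1/4]
6. B_y = 2873/424  [B divides CD with CB:BD = 3/4:1/4]
   → B = (4305/424, 2873/424)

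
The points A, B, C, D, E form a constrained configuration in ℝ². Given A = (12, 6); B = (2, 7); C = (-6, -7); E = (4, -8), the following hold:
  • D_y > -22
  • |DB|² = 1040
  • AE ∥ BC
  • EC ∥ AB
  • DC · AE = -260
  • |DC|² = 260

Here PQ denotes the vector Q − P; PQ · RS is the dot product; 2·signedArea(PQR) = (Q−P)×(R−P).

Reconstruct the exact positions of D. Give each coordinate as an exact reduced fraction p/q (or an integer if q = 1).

1. D_x = -14  [line 8·x + 14·y + 406 = 0 ∩ |DB|² = 1040]
2. D_y = -21  [line 8·x + 14·y + 406 = 0 ∩ |DB|² = 1040]
   → D = (-14, -21)

D = (-14, -21)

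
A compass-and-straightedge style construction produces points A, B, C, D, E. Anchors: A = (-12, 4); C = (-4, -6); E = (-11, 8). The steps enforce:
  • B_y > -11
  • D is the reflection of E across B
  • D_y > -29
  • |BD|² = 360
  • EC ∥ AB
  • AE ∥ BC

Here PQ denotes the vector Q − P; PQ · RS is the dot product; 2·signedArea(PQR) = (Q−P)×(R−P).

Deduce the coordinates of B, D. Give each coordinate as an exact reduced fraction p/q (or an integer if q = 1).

B = (-5, -10)
D = (1, -28)

1. B_x = -5  [AE ∥ BC ∩ EC ∥ AB]
2. B_y = -10  [AE ∥ BC ∩ EC ∥ AB]
   → B = (-5, -10)
3. D_x = 1  [D is the reflection of E across B]
4. D_y = -28  [D is the reflection of E across B]
   → D = (1, -28)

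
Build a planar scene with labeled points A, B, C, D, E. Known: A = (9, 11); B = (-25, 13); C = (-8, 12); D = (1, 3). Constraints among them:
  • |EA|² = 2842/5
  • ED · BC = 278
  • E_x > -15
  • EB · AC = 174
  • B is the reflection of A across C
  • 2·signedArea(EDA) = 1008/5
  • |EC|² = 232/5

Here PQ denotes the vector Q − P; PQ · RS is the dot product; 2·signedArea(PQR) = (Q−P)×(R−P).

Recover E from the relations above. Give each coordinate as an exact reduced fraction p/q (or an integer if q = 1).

1. E_x = -74/5  [EB · AC = 174 ∩ 2·signedArea(EDA) = 1008/5]
2. E_y = 62/5  [EB · AC = 174 ∩ 2·signedArea(EDA) = 1008/5]
   → E = (-74/5, 62/5)

E = (-74/5, 62/5)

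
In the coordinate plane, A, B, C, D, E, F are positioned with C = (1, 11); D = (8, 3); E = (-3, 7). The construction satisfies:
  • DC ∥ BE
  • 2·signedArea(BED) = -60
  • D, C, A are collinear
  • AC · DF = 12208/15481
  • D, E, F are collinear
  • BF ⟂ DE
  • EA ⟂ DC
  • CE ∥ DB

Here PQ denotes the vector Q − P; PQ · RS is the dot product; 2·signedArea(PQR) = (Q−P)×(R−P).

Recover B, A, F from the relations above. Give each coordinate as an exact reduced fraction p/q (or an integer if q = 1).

A = (141/113, 1211/113)
B = (4, -1)
F = (788/137, 523/137)

1. B_x = 4  [DC ∥ BE ∩ CE ∥ DB]
2. B_y = -1  [DC ∥ BE ∩ CE ∥ DB]
   → B = (4, -1)
3. A_x = 141/113  [D, C, A are collinear ∩ EA ⟂ DC]
4. A_y = 1211/113  [D, C, A are collinear ∩ EA ⟂ DC]
   → A = (141/113, 1211/113)
5. F_x = 788/137  [D, E, F are collinear ∩ BF ⟂ DE]
6. F_y = 523/137  [D, E, F are collinear ∩ BF ⟂ DE]
   → F = (788/137, 523/137)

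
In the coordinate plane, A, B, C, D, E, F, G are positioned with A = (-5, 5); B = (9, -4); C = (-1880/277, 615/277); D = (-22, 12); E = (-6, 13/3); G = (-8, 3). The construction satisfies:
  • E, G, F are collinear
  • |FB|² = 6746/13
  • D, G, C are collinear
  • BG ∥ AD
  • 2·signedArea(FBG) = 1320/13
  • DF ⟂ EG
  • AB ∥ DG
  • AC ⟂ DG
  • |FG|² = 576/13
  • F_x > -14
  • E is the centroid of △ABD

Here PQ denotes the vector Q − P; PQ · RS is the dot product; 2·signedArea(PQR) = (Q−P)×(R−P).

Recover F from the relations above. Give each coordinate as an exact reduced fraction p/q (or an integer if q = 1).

F = (-176/13, -9/13)

1. F_x = -176/13  [E, G, F are collinear ∩ DF ⟂ EG]
2. F_y = -9/13  [E, G, F are collinear ∩ DF ⟂ EG]
   → F = (-176/13, -9/13)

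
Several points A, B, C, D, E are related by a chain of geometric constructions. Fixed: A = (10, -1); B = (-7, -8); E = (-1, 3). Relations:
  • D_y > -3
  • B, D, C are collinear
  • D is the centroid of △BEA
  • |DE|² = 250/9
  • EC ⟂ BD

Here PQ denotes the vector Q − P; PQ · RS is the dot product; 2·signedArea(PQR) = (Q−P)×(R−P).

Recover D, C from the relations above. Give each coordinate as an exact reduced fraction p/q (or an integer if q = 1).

C = (1757/853, -776/853)
D = (2/3, -2)

1. D_x = 2/3  [D is the centroid of △BEA]
2. D_y = -2  [D is the centroid of △BEA]
   → D = (2/3, -2)
3. C_x = 1757/853  [B, D, C are collinear ∩ EC ⟂ BD]
4. C_y = -776/853  [B, D, C are collinear ∩ EC ⟂ BD]
   → C = (1757/853, -776/853)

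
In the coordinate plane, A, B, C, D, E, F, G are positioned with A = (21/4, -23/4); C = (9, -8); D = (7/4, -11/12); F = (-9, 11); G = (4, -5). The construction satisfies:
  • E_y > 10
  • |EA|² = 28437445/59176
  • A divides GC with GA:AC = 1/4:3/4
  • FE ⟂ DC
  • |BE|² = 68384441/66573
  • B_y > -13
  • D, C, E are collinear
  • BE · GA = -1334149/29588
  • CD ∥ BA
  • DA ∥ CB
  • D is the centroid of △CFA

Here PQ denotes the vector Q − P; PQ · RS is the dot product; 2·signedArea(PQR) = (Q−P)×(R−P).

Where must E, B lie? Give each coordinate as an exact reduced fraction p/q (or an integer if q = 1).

B = (25/2, -77/6)
E = (-143601/14794, 152033/14794)

1. E_x = -143601/14794  [D, C, E are collinear ∩ FE ⟂ DC]
2. E_y = 152033/14794  [D, C, E are collinear ∩ FE ⟂ DC]
   → E = (-143601/14794, 152033/14794)
3. B_x = 25/2  [CD ∥ BA ∩ DA ∥ CB]
4. B_y = -77/6  [CD ∥ BA ∩ DA ∥ CB]
   → B = (25/2, -77/6)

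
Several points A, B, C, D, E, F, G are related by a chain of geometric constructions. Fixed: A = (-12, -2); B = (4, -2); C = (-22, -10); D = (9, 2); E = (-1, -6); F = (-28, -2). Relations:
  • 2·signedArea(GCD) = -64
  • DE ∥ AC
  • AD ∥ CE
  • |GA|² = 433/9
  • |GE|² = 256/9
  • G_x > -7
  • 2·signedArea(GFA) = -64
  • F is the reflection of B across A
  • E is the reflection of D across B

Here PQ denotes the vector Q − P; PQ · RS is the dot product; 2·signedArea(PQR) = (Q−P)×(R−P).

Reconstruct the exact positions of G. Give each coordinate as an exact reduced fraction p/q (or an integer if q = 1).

1. G_x = -19/3  [2·signedArea(GFA) = -64 ∩ 2·signedArea(GCD) = -64]
2. G_y = -6  [2·signedArea(GFA) = -64 ∩ 2·signedArea(GCD) = -64]
   → G = (-19/3, -6)

G = (-19/3, -6)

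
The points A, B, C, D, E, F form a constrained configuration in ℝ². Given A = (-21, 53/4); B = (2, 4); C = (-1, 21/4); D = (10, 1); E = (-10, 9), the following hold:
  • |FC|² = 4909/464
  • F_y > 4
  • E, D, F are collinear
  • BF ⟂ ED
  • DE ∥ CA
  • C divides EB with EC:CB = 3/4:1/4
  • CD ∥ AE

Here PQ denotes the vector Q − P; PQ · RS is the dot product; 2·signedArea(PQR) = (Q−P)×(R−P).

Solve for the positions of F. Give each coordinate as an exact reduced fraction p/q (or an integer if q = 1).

F = (60/29, 121/29)

1. F_x = 60/29  [E, D, F are collinear ∩ BF ⟂ ED]
2. F_y = 121/29  [E, D, F are collinear ∩ BF ⟂ ED]
   → F = (60/29, 121/29)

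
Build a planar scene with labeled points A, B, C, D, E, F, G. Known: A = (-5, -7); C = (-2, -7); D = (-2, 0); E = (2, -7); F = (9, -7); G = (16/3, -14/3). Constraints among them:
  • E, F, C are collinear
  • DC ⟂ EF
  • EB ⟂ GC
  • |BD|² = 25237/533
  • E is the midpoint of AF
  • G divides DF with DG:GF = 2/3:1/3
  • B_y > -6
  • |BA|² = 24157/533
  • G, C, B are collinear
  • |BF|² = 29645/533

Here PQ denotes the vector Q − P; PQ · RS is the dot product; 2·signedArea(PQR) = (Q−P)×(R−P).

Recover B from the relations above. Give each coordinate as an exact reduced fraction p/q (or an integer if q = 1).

1. B_x = 870/533  [G, C, B are collinear ∩ EB ⟂ GC]
2. B_y = -3115/533  [G, C, B are collinear ∩ EB ⟂ GC]
   → B = (870/533, -3115/533)

B = (870/533, -3115/533)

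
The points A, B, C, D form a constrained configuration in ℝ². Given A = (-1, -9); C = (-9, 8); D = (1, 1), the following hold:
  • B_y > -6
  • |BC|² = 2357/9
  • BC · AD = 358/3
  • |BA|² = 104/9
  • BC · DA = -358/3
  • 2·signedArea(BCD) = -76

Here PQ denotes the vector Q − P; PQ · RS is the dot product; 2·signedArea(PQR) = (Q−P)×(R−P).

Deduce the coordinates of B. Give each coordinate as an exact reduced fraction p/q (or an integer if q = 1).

B = (-1/3, -17/3)

1. B_x = -1/3  [BC · AD = 358/3 ∩ 2·signedArea(BCD) = -76]
2. B_y = -17/3  [BC · AD = 358/3 ∩ 2·signedArea(BCD) = -76]
   → B = (-1/3, -17/3)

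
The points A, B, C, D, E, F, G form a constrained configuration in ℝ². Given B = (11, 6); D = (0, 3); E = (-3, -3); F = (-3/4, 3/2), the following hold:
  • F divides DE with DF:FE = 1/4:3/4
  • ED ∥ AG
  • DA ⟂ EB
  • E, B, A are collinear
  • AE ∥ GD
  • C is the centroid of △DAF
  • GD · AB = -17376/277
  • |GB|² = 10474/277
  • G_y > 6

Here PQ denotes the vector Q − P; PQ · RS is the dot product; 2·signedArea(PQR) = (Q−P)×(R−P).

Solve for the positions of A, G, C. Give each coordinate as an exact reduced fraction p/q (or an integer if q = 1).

1. A_x = 513/277  [E, B, A are collinear ∩ DA ⟂ EB]
2. A_y = 33/277  [E, B, A are collinear ∩ DA ⟂ EB]
   → A = (513/277, 33/277)
3. G_x = 1344/277  [AE ∥ GD ∩ ED ∥ AG]
4. G_y = 1695/277  [AE ∥ GD ∩ ED ∥ AG]
   → G = (1344/277, 1695/277)
5. C_x = 407/1108  [C is the centroid of △DAF]
6. C_y = 853/554  [C is the centroid of △DAF]
   → C = (407/1108, 853/554)

A = (513/277, 33/277)
C = (407/1108, 853/554)
G = (1344/277, 1695/277)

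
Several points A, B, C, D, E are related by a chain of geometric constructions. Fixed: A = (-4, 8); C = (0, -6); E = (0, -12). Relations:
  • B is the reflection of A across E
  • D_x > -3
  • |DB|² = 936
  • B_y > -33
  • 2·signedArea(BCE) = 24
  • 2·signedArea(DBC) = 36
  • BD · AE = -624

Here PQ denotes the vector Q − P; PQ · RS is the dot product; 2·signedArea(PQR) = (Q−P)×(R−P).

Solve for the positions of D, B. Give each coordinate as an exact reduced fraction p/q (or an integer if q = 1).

B = (4, -32)
D = (-2, -2)

1. B_x = 4  [B is the reflection of A across E]
2. B_y = -32  [B is the reflection of A across E]
   → B = (4, -32)
3. D_x = -2  [2·signedArea(DBC) = 36 ∩ BD · AE = -624]
4. D_y = -2  [2·signedArea(DBC) = 36 ∩ BD · AE = -624]
   → D = (-2, -2)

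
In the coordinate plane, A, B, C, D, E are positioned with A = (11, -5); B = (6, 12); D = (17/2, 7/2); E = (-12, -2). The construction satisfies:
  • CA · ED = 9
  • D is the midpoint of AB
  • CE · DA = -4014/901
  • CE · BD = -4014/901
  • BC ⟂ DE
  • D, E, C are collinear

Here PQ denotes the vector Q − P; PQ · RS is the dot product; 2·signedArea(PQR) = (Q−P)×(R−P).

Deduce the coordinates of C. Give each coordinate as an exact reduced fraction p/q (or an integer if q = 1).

1. C_x = 7474/901  [D, E, C are collinear ∩ BC ⟂ DE]
2. C_y = 3104/901  [D, E, C are collinear ∩ BC ⟂ DE]
   → C = (7474/901, 3104/901)

C = (7474/901, 3104/901)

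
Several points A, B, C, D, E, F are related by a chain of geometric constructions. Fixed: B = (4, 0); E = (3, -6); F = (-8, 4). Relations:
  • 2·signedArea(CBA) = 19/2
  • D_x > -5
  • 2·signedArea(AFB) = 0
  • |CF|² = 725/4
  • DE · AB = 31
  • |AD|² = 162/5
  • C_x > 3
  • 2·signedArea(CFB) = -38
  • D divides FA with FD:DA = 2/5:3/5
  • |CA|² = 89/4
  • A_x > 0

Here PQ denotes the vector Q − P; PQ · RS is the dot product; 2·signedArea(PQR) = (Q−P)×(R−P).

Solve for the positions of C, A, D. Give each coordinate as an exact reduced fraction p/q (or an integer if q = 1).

1. C_x = 7/2  [line 4·x + 12·y + 22 = 0 ∩ |CF|² = 725/4]
2. C_y = -3  [line 4·x + 12·y + 22 = 0 ∩ |CF|² = 725/4]
   → C = (7/2, -3)
3. A_x = 1  [2·signedArea(CBA) = 19/2 ∩ 2·signedArea(AFB) = 0]
4. A_y = 1  [2·signedArea(CBA) = 19/2 ∩ 2·signedArea(AFB) = 0]
   → A = (1, 1)
5. D_x = -22/5  [D divides FA with FD:DA = 2/5:3/5]
6. D_y = 14/5  [D divides FA with FD:DA = 2/5:3/5]
   → D = (-22/5, 14/5)

A = (1, 1)
C = (7/2, -3)
D = (-22/5, 14/5)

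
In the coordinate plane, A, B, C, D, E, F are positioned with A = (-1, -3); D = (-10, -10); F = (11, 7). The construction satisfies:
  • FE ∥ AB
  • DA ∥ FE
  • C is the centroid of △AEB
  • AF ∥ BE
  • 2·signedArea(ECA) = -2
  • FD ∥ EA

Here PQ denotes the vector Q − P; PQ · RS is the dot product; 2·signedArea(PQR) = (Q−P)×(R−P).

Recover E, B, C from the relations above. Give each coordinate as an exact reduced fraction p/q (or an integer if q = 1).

B = (8, 4)
C = (9, 5)
E = (20, 14)

1. E_x = 20  [FD ∥ EA ∩ DA ∥ FE]
2. E_y = 14  [FD ∥ EA ∩ DA ∥ FE]
   → E = (20, 14)
3. B_x = 8  [AF ∥ BE ∩ FE ∥ AB]
4. B_y = 4  [AF ∥ BE ∩ FE ∥ AB]
   → B = (8, 4)
5. C_x = 9  [C is the centroid of △AEB]
6. C_y = 5  [C is the centroid of △AEB]
   → C = (9, 5)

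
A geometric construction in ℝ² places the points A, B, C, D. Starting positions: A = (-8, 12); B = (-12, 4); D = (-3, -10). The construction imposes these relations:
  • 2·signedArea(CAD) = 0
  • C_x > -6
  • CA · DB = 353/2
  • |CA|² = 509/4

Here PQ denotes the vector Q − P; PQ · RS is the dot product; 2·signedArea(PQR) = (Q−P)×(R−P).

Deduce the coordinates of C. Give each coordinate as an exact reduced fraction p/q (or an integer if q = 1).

C = (-11/2, 1)

1. C_x = -11/2  [2·signedArea(CAD) = 0 ∩ CA · DB = 353/2]
2. C_y = 1  [2·signedArea(CAD) = 0 ∩ CA · DB = 353/2]
   → C = (-11/2, 1)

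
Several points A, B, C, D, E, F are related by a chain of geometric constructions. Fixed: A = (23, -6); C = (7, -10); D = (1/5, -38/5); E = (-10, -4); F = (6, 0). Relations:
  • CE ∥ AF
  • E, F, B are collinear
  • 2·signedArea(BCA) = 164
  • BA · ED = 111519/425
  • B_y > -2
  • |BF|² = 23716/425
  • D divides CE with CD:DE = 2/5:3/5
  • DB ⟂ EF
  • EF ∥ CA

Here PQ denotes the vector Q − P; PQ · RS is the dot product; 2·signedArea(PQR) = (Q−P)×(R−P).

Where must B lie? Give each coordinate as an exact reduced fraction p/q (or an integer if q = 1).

B = (-106/85, -154/85)

1. B_x = -106/85  [E, F, B are collinear ∩ DB ⟂ EF]
2. B_y = -154/85  [E, F, B are collinear ∩ DB ⟂ EF]
   → B = (-106/85, -154/85)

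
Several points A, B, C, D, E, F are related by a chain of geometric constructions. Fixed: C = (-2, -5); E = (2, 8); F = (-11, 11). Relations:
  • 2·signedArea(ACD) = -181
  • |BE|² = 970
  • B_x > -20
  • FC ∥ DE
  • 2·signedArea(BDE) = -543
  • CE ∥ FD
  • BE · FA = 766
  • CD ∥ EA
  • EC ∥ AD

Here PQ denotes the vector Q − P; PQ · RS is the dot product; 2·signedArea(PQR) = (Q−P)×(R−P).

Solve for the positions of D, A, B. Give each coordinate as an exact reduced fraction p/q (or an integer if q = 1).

1. D_x = -7  [FC ∥ DE ∩ CE ∥ FD]
2. D_y = 24  [FC ∥ DE ∩ CE ∥ FD]
   → D = (-7, 24)
3. A_x = -3  [EC ∥ AD ∩ CD ∥ EA]
4. A_y = 37  [EC ∥ AD ∩ CD ∥ EA]
   → A = (-3, 37)
5. B_x = -19  [BE · FA = 766 ∩ 2·signedArea(BDE) = -543]
6. B_y = -15  [BE · FA = 766 ∩ 2·signedArea(BDE) = -543]
   → B = (-19, -15)

A = (-3, 37)
B = (-19, -15)
D = (-7, 24)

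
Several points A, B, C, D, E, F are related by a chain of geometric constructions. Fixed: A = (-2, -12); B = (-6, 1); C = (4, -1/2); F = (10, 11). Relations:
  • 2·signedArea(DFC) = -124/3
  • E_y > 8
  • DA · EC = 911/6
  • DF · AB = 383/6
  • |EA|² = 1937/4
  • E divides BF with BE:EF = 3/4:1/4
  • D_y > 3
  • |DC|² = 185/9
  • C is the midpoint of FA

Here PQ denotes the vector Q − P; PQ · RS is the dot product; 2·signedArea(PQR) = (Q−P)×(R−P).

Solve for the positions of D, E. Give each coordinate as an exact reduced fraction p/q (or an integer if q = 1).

D = (8/3, 23/6)
E = (6, 17/2)

1. D_x = 8/3  [DF · AB = 383/6 ∩ 2·signedArea(DFC) = -124/3]
2. D_y = 23/6  [DF · AB = 383/6 ∩ 2·signedArea(DFC) = -124/3]
   → D = (8/3, 23/6)
3. E_x = 6  [DA · EC = 911/6 ∩ E divides BF with BE:EF = 3/4:1/4]
4. E_y = 17/2  [DA · EC = 911/6 ∩ E divides BF with BE:EF = 3/4:1/4]
   → E = (6, 17/2)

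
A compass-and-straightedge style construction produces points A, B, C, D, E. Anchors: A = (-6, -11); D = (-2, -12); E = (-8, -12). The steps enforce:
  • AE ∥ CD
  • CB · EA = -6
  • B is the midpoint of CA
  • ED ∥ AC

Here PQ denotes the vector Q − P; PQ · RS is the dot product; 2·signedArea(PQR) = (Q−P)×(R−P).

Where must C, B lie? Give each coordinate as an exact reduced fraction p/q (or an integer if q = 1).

B = (-3, -11)
C = (0, -11)

1. C_x = 0  [AE ∥ CD ∩ ED ∥ AC]
2. C_y = -11  [AE ∥ CD ∩ ED ∥ AC]
   → C = (0, -11)
3. B_x = -3  [B is the midpoint of CA]
4. B_y = -11  [B is the midpoint of CA]
   → B = (-3, -11)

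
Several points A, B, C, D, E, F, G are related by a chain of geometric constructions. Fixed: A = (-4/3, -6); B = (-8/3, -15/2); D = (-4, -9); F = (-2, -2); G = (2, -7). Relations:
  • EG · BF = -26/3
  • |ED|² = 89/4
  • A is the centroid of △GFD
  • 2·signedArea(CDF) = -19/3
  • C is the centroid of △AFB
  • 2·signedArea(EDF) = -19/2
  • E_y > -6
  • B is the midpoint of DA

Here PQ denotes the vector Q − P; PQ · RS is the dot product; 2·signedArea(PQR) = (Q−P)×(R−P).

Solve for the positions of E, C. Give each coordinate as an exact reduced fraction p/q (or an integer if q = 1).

1. E_x = -3/2  [EG · BF = -26/3 ∩ 2·signedArea(EDF) = -19/2]
2. E_y = -5  [EG · BF = -26/3 ∩ 2·signedArea(EDF) = -19/2]
   → E = (-3/2, -5)
3. C_x = -2  [C is the centroid of △AFB]
4. C_y = -31/6  [C is the centroid of △AFB]
   → C = (-2, -31/6)

C = (-2, -31/6)
E = (-3/2, -5)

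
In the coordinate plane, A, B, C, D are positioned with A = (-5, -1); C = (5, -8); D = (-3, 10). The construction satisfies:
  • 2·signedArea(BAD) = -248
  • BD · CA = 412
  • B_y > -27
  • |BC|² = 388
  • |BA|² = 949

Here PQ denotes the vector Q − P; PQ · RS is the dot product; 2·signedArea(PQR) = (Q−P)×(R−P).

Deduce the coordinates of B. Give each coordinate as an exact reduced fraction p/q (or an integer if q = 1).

1. B_x = 13  [2·signedArea(BAD) = -248 ∩ BD · CA = 412]
2. B_y = -26  [2·signedArea(BAD) = -248 ∩ BD · CA = 412]
   → B = (13, -26)

B = (13, -26)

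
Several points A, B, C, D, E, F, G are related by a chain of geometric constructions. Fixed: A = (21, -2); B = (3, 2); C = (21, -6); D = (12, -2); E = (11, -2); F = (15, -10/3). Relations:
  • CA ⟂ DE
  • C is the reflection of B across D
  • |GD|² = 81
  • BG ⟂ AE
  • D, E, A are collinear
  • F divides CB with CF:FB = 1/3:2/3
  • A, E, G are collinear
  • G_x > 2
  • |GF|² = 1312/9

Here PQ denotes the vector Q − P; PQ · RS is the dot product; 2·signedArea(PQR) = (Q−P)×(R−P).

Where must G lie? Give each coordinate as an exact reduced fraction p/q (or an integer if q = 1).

1. G_x = 3  [A, E, G are collinear ∩ BG ⟂ AE]
2. G_y = -2  [A, E, G are collinear ∩ BG ⟂ AE]
   → G = (3, -2)

G = (3, -2)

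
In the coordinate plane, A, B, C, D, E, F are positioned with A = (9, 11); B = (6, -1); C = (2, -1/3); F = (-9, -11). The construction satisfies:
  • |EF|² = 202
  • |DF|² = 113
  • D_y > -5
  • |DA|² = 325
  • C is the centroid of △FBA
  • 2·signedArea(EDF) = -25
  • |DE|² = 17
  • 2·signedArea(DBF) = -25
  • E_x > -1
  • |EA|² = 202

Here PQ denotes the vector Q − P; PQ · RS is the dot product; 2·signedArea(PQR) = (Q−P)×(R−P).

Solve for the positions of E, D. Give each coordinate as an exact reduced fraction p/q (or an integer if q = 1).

D = (-1, -4)
E = (0, 0)

1. D_x = -1  [line 10·x + -15·y + -50 = 0 ∩ |DF|² = 113]
2. D_y = -4  [line 10·x + -15·y + -50 = 0 ∩ |DF|² = 113]
   → D = (-1, -4)
3. E_x = 0  [line 7·x + -8·y + 0 = 0 ∩ |EF|² = 202]
4. E_y = 0  [line 7·x + -8·y + 0 = 0 ∩ |EF|² = 202]
   → E = (0, 0)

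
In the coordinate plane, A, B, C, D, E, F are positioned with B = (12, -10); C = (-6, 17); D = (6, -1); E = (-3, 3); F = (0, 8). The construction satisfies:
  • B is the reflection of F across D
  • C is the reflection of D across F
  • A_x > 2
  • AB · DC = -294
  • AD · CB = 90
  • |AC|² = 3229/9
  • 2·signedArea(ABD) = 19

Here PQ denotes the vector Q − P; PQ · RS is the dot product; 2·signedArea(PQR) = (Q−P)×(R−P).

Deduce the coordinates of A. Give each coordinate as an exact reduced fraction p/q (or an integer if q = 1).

A = (3, 1/3)

1. A_x = 3  [2·signedArea(ABD) = 19 ∩ AD · CB = 90]
2. A_y = 1/3  [2·signedArea(ABD) = 19 ∩ AD · CB = 90]
   → A = (3, 1/3)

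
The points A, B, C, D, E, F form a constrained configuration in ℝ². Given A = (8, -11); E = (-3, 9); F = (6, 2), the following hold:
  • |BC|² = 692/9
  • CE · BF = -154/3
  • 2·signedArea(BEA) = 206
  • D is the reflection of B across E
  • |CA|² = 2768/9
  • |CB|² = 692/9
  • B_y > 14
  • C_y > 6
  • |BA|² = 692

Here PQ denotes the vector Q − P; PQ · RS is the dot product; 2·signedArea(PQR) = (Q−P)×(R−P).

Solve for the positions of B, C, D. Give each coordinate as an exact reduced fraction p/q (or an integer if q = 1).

1. B_x = 4  [line 20·x + 11·y + -245 = 0 ∩ |BA|² = 692]
2. B_y = 15  [line 20·x + 11·y + -245 = 0 ∩ |BA|² = 692]
   → B = (4, 15)
3. C_x = 16/3  [line -2·x + 13·y + -215/3 = 0 ∩ |CA|² = 2768/9]
4. C_y = 19/3  [line -2·x + 13·y + -215/3 = 0 ∩ |CA|² = 2768/9]
   → C = (16/3, 19/3)
5. D_x = -10  [D is the reflection of B across E]
6. D_y = 3  [D is the reflection of B across E]
   → D = (-10, 3)

B = (4, 15)
C = (16/3, 19/3)
D = (-10, 3)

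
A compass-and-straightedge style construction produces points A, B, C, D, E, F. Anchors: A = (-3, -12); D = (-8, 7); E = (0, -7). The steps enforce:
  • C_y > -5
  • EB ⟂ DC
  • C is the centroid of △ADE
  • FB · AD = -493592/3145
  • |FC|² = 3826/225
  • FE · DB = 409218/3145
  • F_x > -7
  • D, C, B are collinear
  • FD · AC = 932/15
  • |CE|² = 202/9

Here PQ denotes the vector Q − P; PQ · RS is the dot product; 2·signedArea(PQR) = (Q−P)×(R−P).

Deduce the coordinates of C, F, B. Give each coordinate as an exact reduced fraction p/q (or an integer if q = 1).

1. C_x = -11/3  [C is the centroid of △ADE]
2. C_y = -4  [C is the centroid of △ADE]
   → C = (-11/3, -4)
3. B_x = -1353/629  [D, C, B are collinear ∩ EB ⟂ DC]
4. B_y = -4936/629  [D, C, B are collinear ∩ EB ⟂ DC]
   → B = (-1353/629, -4936/629)
5. F_x = -6  [FE · DB = 409218/3145 ∩ FB · AD = -493592/3145]
6. F_y = -3/5  [FE · DB = 409218/3145 ∩ FB · AD = -493592/3145]
   → F = (-6, -3/5)

B = (-1353/629, -4936/629)
C = (-11/3, -4)
F = (-6, -3/5)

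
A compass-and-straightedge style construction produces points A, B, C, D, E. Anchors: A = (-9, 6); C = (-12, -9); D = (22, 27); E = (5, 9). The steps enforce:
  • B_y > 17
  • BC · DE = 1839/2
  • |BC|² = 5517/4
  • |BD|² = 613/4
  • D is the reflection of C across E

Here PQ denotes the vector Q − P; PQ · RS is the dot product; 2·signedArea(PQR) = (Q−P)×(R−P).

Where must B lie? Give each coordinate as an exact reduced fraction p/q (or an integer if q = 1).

B = (27/2, 18)

1. B_x = 27/2  [line 17·x + 18·y + -1107/2 = 0 ∩ |BD|² = 613/4]
2. B_y = 18  [line 17·x + 18·y + -1107/2 = 0 ∩ |BD|² = 613/4]
   → B = (27/2, 18)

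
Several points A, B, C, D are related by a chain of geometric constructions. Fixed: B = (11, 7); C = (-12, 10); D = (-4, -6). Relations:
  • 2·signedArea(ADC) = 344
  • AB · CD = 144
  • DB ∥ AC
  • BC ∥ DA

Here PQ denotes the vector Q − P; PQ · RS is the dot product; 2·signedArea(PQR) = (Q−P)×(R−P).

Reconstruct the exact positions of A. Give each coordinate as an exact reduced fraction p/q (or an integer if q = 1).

1. A_x = -27  [DB ∥ AC ∩ BC ∥ DA]
2. A_y = -3  [DB ∥ AC ∩ BC ∥ DA]
   → A = (-27, -3)

A = (-27, -3)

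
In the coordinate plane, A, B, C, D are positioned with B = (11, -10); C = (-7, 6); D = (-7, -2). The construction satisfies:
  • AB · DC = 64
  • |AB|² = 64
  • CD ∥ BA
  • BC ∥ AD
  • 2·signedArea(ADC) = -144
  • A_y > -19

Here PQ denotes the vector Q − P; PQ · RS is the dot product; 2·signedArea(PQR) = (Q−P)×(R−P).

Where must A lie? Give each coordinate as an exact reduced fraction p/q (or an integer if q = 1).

1. A_x = 11  [BC ∥ AD ∩ CD ∥ BA]
2. A_y = -18  [BC ∥ AD ∩ CD ∥ BA]
   → A = (11, -18)

A = (11, -18)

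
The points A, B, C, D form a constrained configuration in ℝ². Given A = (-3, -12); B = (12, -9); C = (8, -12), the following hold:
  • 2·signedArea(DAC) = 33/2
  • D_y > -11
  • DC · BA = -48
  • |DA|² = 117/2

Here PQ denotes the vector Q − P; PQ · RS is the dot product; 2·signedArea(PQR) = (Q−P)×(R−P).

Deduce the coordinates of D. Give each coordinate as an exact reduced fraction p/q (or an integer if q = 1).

1. D_x = 9/2  [2·signedArea(DAC) = 33/2 ∩ DC · BA = -48]
2. D_y = -21/2  [2·signedArea(DAC) = 33/2 ∩ DC · BA = -48]
   → D = (9/2, -21/2)

D = (9/2, -21/2)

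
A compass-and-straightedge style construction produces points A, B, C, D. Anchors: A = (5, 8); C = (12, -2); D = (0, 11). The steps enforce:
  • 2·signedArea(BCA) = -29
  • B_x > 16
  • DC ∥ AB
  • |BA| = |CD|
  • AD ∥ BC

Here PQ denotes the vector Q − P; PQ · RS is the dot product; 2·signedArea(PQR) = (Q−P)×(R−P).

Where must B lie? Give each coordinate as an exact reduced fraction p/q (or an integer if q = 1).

B = (17, -5)

1. B_x = 17  [AD ∥ BC ∩ DC ∥ AB]
2. B_y = -5  [AD ∥ BC ∩ DC ∥ AB]
   → B = (17, -5)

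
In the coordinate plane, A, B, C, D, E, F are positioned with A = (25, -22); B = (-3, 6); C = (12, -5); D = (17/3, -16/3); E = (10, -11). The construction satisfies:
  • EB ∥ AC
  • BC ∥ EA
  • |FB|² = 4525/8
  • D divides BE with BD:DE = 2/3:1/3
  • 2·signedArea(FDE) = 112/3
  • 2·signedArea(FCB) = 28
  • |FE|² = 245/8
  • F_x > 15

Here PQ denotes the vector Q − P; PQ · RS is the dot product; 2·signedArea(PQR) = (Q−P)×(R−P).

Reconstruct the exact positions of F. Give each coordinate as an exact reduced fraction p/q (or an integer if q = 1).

1. F_x = 61/4  [2·signedArea(FDE) = 112/3 ∩ 2·signedArea(FCB) = 28]
2. F_y = -37/4  [2·signedArea(FDE) = 112/3 ∩ 2·signedArea(FCB) = 28]
   → F = (61/4, -37/4)

F = (61/4, -37/4)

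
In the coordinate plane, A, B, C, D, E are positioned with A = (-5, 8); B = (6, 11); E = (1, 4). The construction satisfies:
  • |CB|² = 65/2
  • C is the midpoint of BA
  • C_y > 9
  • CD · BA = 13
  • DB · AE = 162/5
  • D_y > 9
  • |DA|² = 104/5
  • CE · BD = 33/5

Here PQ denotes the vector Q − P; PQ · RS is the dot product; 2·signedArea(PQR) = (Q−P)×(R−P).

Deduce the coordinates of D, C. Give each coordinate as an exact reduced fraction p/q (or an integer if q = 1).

1. D_x = -3/5  [line -6·x + 4·y + -202/5 = 0 ∩ |DA|² = 104/5]
2. D_y = 46/5  [line -6·x + 4·y + -202/5 = 0 ∩ |DA|² = 104/5]
   → D = (-3/5, 46/5)
3. C_x = 1/2  [C is the midpoint of BA]
4. C_y = 19/2  [C is the midpoint of BA]
   → C = (1/2, 19/2)

C = (1/2, 19/2)
D = (-3/5, 46/5)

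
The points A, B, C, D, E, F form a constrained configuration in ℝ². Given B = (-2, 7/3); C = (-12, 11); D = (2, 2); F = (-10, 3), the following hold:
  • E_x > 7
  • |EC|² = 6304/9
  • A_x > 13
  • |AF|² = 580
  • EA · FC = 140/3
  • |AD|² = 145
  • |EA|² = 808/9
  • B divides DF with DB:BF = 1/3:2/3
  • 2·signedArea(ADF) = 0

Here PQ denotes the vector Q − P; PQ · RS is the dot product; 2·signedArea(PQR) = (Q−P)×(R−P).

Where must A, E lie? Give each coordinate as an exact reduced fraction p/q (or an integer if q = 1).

A = (14, 1)
E = (8, -19/3)

1. A_x = 14  [line -1·x + -12·y + 26 = 0 ∩ |AD|² = 145]
2. A_y = 1  [line -1·x + -12·y + 26 = 0 ∩ |AD|² = 145]
   → A = (14, 1)
3. E_x = 8  [line 2·x + -8·y + -200/3 = 0 ∩ |EC|² = 6304/9]
4. E_y = -19/3  [line 2·x + -8·y + -200/3 = 0 ∩ |EC|² = 6304/9]
   → E = (8, -19/3)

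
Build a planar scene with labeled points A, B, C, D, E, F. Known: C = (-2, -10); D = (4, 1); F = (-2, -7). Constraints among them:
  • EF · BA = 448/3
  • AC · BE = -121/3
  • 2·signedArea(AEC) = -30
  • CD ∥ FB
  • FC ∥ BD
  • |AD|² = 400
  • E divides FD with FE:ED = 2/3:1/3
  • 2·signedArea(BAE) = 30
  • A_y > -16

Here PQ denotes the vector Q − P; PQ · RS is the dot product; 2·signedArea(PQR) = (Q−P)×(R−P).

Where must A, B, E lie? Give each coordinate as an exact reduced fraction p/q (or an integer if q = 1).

A = (-8, -15)
B = (4, 4)
E = (2, -5/3)

1. B_x = 4  [FC ∥ BD ∩ CD ∥ FB]
2. B_y = 4  [FC ∥ BD ∩ CD ∥ FB]
   → B = (4, 4)
3. E_x = 2  [E divides FD with FE:ED = 2/3:1/3]
4. E_y = -5/3  [E divides FD with FE:ED = 2/3:1/3]
   → E = (2, -5/3)
5. A_x = -8  [AC · BE = -121/3 ∩ EF · BA = 448/3]
6. A_y = -15  [AC · BE = -121/3 ∩ EF · BA = 448/3]
   → A = (-8, -15)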